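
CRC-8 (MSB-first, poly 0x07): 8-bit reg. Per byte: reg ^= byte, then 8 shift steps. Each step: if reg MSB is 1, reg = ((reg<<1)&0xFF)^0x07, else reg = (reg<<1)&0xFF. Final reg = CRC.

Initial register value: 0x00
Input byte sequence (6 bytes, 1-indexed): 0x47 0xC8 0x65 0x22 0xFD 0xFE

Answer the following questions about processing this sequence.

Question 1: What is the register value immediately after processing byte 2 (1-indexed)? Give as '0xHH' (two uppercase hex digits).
After byte 1 (0x47): reg=0xD2
After byte 2 (0xC8): reg=0x46

Answer: 0x46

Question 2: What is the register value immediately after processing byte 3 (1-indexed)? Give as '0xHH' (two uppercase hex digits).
Answer: 0xE9

Derivation:
After byte 1 (0x47): reg=0xD2
After byte 2 (0xC8): reg=0x46
After byte 3 (0x65): reg=0xE9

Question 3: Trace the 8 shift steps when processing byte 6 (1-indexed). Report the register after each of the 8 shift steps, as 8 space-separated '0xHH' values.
After byte 1 (0x47): reg=0xD2
After byte 2 (0xC8): reg=0x46
After byte 3 (0x65): reg=0xE9
After byte 4 (0x22): reg=0x7F
After byte 5 (0xFD): reg=0x87
Register before byte 6: 0x87
After XOR with byte 0xFE: 0x79

Answer: 0xF2 0xE3 0xC1 0x85 0x0D 0x1A 0x34 0x68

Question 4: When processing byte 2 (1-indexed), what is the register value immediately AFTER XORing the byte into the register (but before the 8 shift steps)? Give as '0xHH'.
Answer: 0x1A

Derivation:
Register before byte 2: 0xD2
Byte 2: 0xC8
0xD2 XOR 0xC8 = 0x1A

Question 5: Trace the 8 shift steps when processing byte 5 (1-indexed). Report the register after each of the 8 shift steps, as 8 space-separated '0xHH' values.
Answer: 0x03 0x06 0x0C 0x18 0x30 0x60 0xC0 0x87

Derivation:
After byte 1 (0x47): reg=0xD2
After byte 2 (0xC8): reg=0x46
After byte 3 (0x65): reg=0xE9
After byte 4 (0x22): reg=0x7F
Register before byte 5: 0x7F
After XOR with byte 0xFD: 0x82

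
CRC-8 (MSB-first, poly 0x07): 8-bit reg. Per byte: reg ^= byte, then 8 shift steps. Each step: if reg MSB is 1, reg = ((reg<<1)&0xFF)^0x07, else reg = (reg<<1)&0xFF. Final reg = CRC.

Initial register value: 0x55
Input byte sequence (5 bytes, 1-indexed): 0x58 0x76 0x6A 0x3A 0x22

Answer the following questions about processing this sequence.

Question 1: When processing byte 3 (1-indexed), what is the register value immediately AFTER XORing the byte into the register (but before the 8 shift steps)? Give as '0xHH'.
Register before byte 3: 0xAC
Byte 3: 0x6A
0xAC XOR 0x6A = 0xC6

Answer: 0xC6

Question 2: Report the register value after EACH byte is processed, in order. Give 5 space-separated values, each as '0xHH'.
0x23 0xAC 0x5C 0x35 0x65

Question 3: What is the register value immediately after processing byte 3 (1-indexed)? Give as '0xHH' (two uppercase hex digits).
Answer: 0x5C

Derivation:
After byte 1 (0x58): reg=0x23
After byte 2 (0x76): reg=0xAC
After byte 3 (0x6A): reg=0x5C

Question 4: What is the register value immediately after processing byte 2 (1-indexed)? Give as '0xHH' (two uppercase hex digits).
After byte 1 (0x58): reg=0x23
After byte 2 (0x76): reg=0xAC

Answer: 0xAC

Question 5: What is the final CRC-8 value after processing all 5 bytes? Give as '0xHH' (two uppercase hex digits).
After byte 1 (0x58): reg=0x23
After byte 2 (0x76): reg=0xAC
After byte 3 (0x6A): reg=0x5C
After byte 4 (0x3A): reg=0x35
After byte 5 (0x22): reg=0x65

Answer: 0x65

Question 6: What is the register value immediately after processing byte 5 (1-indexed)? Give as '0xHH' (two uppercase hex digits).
After byte 1 (0x58): reg=0x23
After byte 2 (0x76): reg=0xAC
After byte 3 (0x6A): reg=0x5C
After byte 4 (0x3A): reg=0x35
After byte 5 (0x22): reg=0x65

Answer: 0x65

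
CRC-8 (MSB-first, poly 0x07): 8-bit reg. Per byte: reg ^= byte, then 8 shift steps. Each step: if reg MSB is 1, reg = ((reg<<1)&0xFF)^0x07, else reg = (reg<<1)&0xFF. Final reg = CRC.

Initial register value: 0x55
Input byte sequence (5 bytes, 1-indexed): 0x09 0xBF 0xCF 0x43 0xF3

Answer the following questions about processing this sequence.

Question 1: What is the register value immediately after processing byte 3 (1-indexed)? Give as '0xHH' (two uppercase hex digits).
After byte 1 (0x09): reg=0x93
After byte 2 (0xBF): reg=0xC4
After byte 3 (0xCF): reg=0x31

Answer: 0x31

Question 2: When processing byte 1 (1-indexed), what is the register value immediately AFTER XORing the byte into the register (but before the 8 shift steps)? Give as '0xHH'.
Register before byte 1: 0x55
Byte 1: 0x09
0x55 XOR 0x09 = 0x5C

Answer: 0x5C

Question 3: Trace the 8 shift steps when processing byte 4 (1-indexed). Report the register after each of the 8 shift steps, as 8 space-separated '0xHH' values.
Answer: 0xE4 0xCF 0x99 0x35 0x6A 0xD4 0xAF 0x59

Derivation:
After byte 1 (0x09): reg=0x93
After byte 2 (0xBF): reg=0xC4
After byte 3 (0xCF): reg=0x31
Register before byte 4: 0x31
After XOR with byte 0x43: 0x72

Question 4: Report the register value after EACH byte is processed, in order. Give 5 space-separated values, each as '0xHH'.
0x93 0xC4 0x31 0x59 0x5F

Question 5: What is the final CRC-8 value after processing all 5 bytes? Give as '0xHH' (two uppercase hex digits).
Answer: 0x5F

Derivation:
After byte 1 (0x09): reg=0x93
After byte 2 (0xBF): reg=0xC4
After byte 3 (0xCF): reg=0x31
After byte 4 (0x43): reg=0x59
After byte 5 (0xF3): reg=0x5F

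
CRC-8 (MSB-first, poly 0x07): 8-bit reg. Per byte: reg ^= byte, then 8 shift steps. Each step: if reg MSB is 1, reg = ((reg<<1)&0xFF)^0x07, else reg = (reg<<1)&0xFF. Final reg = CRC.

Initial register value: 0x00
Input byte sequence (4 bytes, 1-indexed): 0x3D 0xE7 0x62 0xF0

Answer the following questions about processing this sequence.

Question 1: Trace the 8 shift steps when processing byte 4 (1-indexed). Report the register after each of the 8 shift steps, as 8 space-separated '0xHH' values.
Answer: 0x05 0x0A 0x14 0x28 0x50 0xA0 0x47 0x8E

Derivation:
After byte 1 (0x3D): reg=0xB3
After byte 2 (0xE7): reg=0xAB
After byte 3 (0x62): reg=0x71
Register before byte 4: 0x71
After XOR with byte 0xF0: 0x81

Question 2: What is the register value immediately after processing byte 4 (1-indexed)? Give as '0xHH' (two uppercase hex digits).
Answer: 0x8E

Derivation:
After byte 1 (0x3D): reg=0xB3
After byte 2 (0xE7): reg=0xAB
After byte 3 (0x62): reg=0x71
After byte 4 (0xF0): reg=0x8E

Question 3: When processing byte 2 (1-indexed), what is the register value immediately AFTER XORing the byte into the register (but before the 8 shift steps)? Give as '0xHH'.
Answer: 0x54

Derivation:
Register before byte 2: 0xB3
Byte 2: 0xE7
0xB3 XOR 0xE7 = 0x54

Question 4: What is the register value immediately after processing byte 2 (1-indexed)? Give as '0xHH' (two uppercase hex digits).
Answer: 0xAB

Derivation:
After byte 1 (0x3D): reg=0xB3
After byte 2 (0xE7): reg=0xAB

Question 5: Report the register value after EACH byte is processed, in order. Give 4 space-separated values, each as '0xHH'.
0xB3 0xAB 0x71 0x8E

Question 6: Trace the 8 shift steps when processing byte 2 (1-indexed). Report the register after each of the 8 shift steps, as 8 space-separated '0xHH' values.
Answer: 0xA8 0x57 0xAE 0x5B 0xB6 0x6B 0xD6 0xAB

Derivation:
After byte 1 (0x3D): reg=0xB3
Register before byte 2: 0xB3
After XOR with byte 0xE7: 0x54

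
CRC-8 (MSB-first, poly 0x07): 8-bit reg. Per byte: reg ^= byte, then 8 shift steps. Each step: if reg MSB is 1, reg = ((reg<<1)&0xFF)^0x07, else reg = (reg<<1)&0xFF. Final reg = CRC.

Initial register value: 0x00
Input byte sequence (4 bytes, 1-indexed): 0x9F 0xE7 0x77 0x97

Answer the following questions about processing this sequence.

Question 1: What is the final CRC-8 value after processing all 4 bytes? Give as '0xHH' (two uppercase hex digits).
Answer: 0x79

Derivation:
After byte 1 (0x9F): reg=0xD4
After byte 2 (0xE7): reg=0x99
After byte 3 (0x77): reg=0x84
After byte 4 (0x97): reg=0x79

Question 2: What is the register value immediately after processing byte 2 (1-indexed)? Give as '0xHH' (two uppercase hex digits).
Answer: 0x99

Derivation:
After byte 1 (0x9F): reg=0xD4
After byte 2 (0xE7): reg=0x99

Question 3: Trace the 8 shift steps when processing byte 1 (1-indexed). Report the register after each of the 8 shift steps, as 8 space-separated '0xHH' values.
Register before byte 1: 0x00
After XOR with byte 0x9F: 0x9F

Answer: 0x39 0x72 0xE4 0xCF 0x99 0x35 0x6A 0xD4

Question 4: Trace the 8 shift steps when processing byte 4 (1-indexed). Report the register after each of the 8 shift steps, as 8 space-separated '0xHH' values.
Answer: 0x26 0x4C 0x98 0x37 0x6E 0xDC 0xBF 0x79

Derivation:
After byte 1 (0x9F): reg=0xD4
After byte 2 (0xE7): reg=0x99
After byte 3 (0x77): reg=0x84
Register before byte 4: 0x84
After XOR with byte 0x97: 0x13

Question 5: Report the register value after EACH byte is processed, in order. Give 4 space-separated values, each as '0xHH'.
0xD4 0x99 0x84 0x79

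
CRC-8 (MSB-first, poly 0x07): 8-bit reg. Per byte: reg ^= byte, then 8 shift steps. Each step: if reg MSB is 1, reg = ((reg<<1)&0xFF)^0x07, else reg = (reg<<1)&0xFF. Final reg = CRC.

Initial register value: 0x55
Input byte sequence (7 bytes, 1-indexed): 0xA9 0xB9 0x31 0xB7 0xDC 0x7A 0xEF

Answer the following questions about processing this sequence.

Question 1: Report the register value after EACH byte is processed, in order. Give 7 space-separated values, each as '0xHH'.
0xFA 0xCE 0xF3 0xDB 0x15 0x0A 0xB5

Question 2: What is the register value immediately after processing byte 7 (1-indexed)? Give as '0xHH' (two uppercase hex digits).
Answer: 0xB5

Derivation:
After byte 1 (0xA9): reg=0xFA
After byte 2 (0xB9): reg=0xCE
After byte 3 (0x31): reg=0xF3
After byte 4 (0xB7): reg=0xDB
After byte 5 (0xDC): reg=0x15
After byte 6 (0x7A): reg=0x0A
After byte 7 (0xEF): reg=0xB5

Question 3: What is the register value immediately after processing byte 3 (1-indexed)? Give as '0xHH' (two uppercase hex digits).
Answer: 0xF3

Derivation:
After byte 1 (0xA9): reg=0xFA
After byte 2 (0xB9): reg=0xCE
After byte 3 (0x31): reg=0xF3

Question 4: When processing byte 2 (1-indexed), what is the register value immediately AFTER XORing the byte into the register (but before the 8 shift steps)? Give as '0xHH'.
Answer: 0x43

Derivation:
Register before byte 2: 0xFA
Byte 2: 0xB9
0xFA XOR 0xB9 = 0x43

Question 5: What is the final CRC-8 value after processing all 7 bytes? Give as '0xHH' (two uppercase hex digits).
After byte 1 (0xA9): reg=0xFA
After byte 2 (0xB9): reg=0xCE
After byte 3 (0x31): reg=0xF3
After byte 4 (0xB7): reg=0xDB
After byte 5 (0xDC): reg=0x15
After byte 6 (0x7A): reg=0x0A
After byte 7 (0xEF): reg=0xB5

Answer: 0xB5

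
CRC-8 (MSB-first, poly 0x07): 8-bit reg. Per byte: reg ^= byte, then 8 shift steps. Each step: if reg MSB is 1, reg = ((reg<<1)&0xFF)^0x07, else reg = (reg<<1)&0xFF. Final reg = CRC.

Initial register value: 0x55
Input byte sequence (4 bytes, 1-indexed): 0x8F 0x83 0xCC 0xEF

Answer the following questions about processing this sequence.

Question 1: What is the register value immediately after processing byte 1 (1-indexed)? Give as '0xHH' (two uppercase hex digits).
After byte 1 (0x8F): reg=0x08

Answer: 0x08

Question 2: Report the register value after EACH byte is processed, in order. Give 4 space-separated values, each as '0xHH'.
0x08 0xB8 0x4B 0x75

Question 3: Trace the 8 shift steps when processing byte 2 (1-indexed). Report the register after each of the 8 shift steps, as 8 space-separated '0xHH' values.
Answer: 0x11 0x22 0x44 0x88 0x17 0x2E 0x5C 0xB8

Derivation:
After byte 1 (0x8F): reg=0x08
Register before byte 2: 0x08
After XOR with byte 0x83: 0x8B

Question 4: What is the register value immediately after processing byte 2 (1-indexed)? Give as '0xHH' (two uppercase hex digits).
Answer: 0xB8

Derivation:
After byte 1 (0x8F): reg=0x08
After byte 2 (0x83): reg=0xB8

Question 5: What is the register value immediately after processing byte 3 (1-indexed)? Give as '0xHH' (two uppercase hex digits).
Answer: 0x4B

Derivation:
After byte 1 (0x8F): reg=0x08
After byte 2 (0x83): reg=0xB8
After byte 3 (0xCC): reg=0x4B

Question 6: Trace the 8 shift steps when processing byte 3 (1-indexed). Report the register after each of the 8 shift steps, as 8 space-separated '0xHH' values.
Answer: 0xE8 0xD7 0xA9 0x55 0xAA 0x53 0xA6 0x4B

Derivation:
After byte 1 (0x8F): reg=0x08
After byte 2 (0x83): reg=0xB8
Register before byte 3: 0xB8
After XOR with byte 0xCC: 0x74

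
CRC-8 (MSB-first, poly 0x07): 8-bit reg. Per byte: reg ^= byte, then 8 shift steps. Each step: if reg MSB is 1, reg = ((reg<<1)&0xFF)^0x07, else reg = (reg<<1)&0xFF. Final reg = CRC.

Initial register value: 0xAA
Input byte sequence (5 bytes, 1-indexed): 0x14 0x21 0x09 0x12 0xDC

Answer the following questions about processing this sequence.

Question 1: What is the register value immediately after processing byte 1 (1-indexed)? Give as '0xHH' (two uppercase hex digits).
After byte 1 (0x14): reg=0x33

Answer: 0x33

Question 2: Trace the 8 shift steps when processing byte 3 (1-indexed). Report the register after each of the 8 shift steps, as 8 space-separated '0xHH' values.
Answer: 0xEE 0xDB 0xB1 0x65 0xCA 0x93 0x21 0x42

Derivation:
After byte 1 (0x14): reg=0x33
After byte 2 (0x21): reg=0x7E
Register before byte 3: 0x7E
After XOR with byte 0x09: 0x77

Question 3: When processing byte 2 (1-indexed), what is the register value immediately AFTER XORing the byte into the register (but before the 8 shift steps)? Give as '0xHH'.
Register before byte 2: 0x33
Byte 2: 0x21
0x33 XOR 0x21 = 0x12

Answer: 0x12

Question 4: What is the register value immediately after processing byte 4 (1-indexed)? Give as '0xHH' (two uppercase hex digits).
After byte 1 (0x14): reg=0x33
After byte 2 (0x21): reg=0x7E
After byte 3 (0x09): reg=0x42
After byte 4 (0x12): reg=0xB7

Answer: 0xB7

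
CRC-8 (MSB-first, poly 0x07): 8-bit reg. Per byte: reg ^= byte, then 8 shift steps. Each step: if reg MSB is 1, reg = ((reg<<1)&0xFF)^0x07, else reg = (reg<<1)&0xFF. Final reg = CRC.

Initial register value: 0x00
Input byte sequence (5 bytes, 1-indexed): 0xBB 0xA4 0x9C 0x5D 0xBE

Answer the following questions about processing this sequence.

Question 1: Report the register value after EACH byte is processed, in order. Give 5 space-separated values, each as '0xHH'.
0x28 0xAD 0x97 0x78 0x5C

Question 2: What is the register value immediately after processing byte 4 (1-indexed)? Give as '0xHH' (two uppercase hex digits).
Answer: 0x78

Derivation:
After byte 1 (0xBB): reg=0x28
After byte 2 (0xA4): reg=0xAD
After byte 3 (0x9C): reg=0x97
After byte 4 (0x5D): reg=0x78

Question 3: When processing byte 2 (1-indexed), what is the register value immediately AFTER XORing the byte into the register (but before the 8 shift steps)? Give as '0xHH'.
Register before byte 2: 0x28
Byte 2: 0xA4
0x28 XOR 0xA4 = 0x8C

Answer: 0x8C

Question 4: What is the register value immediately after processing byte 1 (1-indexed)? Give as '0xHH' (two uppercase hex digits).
After byte 1 (0xBB): reg=0x28

Answer: 0x28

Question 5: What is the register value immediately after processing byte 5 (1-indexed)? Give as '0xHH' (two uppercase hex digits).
After byte 1 (0xBB): reg=0x28
After byte 2 (0xA4): reg=0xAD
After byte 3 (0x9C): reg=0x97
After byte 4 (0x5D): reg=0x78
After byte 5 (0xBE): reg=0x5C

Answer: 0x5C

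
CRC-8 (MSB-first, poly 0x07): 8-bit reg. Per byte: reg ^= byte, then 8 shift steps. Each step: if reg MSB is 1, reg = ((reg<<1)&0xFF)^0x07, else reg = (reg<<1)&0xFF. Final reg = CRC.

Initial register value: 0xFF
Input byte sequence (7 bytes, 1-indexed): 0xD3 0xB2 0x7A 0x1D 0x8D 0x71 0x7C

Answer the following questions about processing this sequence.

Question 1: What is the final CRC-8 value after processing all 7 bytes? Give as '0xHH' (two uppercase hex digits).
Answer: 0xA1

Derivation:
After byte 1 (0xD3): reg=0xC4
After byte 2 (0xB2): reg=0x45
After byte 3 (0x7A): reg=0xBD
After byte 4 (0x1D): reg=0x69
After byte 5 (0x8D): reg=0xB2
After byte 6 (0x71): reg=0x47
After byte 7 (0x7C): reg=0xA1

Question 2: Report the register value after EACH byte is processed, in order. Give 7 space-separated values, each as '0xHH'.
0xC4 0x45 0xBD 0x69 0xB2 0x47 0xA1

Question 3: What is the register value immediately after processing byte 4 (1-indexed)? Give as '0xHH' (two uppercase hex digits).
After byte 1 (0xD3): reg=0xC4
After byte 2 (0xB2): reg=0x45
After byte 3 (0x7A): reg=0xBD
After byte 4 (0x1D): reg=0x69

Answer: 0x69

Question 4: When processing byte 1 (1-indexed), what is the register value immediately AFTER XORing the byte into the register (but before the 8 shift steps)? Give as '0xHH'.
Answer: 0x2C

Derivation:
Register before byte 1: 0xFF
Byte 1: 0xD3
0xFF XOR 0xD3 = 0x2C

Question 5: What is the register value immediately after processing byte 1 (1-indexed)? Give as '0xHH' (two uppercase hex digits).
After byte 1 (0xD3): reg=0xC4

Answer: 0xC4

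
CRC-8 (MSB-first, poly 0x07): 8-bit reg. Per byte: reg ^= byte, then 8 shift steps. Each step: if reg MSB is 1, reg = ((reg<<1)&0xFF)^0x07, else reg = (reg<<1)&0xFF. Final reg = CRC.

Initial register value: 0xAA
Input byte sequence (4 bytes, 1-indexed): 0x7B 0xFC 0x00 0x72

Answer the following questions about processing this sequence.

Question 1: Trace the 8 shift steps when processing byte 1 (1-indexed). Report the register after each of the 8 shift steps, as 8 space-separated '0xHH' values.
Register before byte 1: 0xAA
After XOR with byte 0x7B: 0xD1

Answer: 0xA5 0x4D 0x9A 0x33 0x66 0xCC 0x9F 0x39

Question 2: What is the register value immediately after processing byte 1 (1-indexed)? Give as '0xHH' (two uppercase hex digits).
After byte 1 (0x7B): reg=0x39

Answer: 0x39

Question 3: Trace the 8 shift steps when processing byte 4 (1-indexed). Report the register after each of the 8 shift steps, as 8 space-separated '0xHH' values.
Answer: 0xBB 0x71 0xE2 0xC3 0x81 0x05 0x0A 0x14

Derivation:
After byte 1 (0x7B): reg=0x39
After byte 2 (0xFC): reg=0x55
After byte 3 (0x00): reg=0xAC
Register before byte 4: 0xAC
After XOR with byte 0x72: 0xDE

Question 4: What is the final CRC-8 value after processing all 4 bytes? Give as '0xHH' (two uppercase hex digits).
Answer: 0x14

Derivation:
After byte 1 (0x7B): reg=0x39
After byte 2 (0xFC): reg=0x55
After byte 3 (0x00): reg=0xAC
After byte 4 (0x72): reg=0x14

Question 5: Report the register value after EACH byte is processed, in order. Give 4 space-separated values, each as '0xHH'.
0x39 0x55 0xAC 0x14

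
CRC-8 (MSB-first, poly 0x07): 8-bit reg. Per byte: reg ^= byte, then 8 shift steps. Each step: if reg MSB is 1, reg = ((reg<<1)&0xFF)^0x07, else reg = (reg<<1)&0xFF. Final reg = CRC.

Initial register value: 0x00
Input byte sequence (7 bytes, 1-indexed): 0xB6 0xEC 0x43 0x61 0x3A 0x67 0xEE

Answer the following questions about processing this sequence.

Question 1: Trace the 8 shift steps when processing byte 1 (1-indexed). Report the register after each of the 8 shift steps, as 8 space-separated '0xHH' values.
Answer: 0x6B 0xD6 0xAB 0x51 0xA2 0x43 0x86 0x0B

Derivation:
Register before byte 1: 0x00
After XOR with byte 0xB6: 0xB6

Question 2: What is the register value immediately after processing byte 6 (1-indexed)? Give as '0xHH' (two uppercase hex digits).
After byte 1 (0xB6): reg=0x0B
After byte 2 (0xEC): reg=0xBB
After byte 3 (0x43): reg=0xE6
After byte 4 (0x61): reg=0x9C
After byte 5 (0x3A): reg=0x7B
After byte 6 (0x67): reg=0x54

Answer: 0x54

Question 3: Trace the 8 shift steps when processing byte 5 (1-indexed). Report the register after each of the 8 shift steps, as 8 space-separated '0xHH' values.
Answer: 0x4B 0x96 0x2B 0x56 0xAC 0x5F 0xBE 0x7B

Derivation:
After byte 1 (0xB6): reg=0x0B
After byte 2 (0xEC): reg=0xBB
After byte 3 (0x43): reg=0xE6
After byte 4 (0x61): reg=0x9C
Register before byte 5: 0x9C
After XOR with byte 0x3A: 0xA6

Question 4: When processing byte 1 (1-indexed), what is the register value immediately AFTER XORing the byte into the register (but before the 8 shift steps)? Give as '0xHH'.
Answer: 0xB6

Derivation:
Register before byte 1: 0x00
Byte 1: 0xB6
0x00 XOR 0xB6 = 0xB6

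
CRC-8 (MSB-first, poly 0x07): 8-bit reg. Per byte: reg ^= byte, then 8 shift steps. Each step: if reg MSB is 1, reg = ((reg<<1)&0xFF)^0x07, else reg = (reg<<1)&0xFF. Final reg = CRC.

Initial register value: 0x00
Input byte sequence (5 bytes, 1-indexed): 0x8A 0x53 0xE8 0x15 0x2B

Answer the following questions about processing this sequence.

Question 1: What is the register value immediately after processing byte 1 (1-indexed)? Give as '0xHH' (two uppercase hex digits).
Answer: 0xBF

Derivation:
After byte 1 (0x8A): reg=0xBF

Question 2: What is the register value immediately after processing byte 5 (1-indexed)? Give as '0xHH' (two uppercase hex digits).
After byte 1 (0x8A): reg=0xBF
After byte 2 (0x53): reg=0x8A
After byte 3 (0xE8): reg=0x29
After byte 4 (0x15): reg=0xB4
After byte 5 (0x2B): reg=0xD4

Answer: 0xD4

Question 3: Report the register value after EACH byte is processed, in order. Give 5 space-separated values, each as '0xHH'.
0xBF 0x8A 0x29 0xB4 0xD4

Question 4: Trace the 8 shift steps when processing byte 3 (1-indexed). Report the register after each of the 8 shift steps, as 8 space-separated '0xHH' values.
Answer: 0xC4 0x8F 0x19 0x32 0x64 0xC8 0x97 0x29

Derivation:
After byte 1 (0x8A): reg=0xBF
After byte 2 (0x53): reg=0x8A
Register before byte 3: 0x8A
After XOR with byte 0xE8: 0x62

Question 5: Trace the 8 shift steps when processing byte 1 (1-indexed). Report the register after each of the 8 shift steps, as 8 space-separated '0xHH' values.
Register before byte 1: 0x00
After XOR with byte 0x8A: 0x8A

Answer: 0x13 0x26 0x4C 0x98 0x37 0x6E 0xDC 0xBF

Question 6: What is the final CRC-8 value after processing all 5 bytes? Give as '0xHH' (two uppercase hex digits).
After byte 1 (0x8A): reg=0xBF
After byte 2 (0x53): reg=0x8A
After byte 3 (0xE8): reg=0x29
After byte 4 (0x15): reg=0xB4
After byte 5 (0x2B): reg=0xD4

Answer: 0xD4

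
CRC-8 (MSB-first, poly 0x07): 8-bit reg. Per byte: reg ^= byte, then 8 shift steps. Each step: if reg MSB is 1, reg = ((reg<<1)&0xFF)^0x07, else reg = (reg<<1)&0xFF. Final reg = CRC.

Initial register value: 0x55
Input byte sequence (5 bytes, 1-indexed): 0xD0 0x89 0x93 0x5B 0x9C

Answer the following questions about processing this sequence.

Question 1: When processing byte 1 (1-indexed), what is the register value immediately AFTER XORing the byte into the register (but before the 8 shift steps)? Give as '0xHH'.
Register before byte 1: 0x55
Byte 1: 0xD0
0x55 XOR 0xD0 = 0x85

Answer: 0x85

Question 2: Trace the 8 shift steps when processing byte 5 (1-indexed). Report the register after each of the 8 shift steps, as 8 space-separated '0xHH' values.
After byte 1 (0xD0): reg=0x92
After byte 2 (0x89): reg=0x41
After byte 3 (0x93): reg=0x30
After byte 4 (0x5B): reg=0x16
Register before byte 5: 0x16
After XOR with byte 0x9C: 0x8A

Answer: 0x13 0x26 0x4C 0x98 0x37 0x6E 0xDC 0xBF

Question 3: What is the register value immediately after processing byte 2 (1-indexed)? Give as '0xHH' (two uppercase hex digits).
Answer: 0x41

Derivation:
After byte 1 (0xD0): reg=0x92
After byte 2 (0x89): reg=0x41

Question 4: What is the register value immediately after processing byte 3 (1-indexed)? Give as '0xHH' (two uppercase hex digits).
Answer: 0x30

Derivation:
After byte 1 (0xD0): reg=0x92
After byte 2 (0x89): reg=0x41
After byte 3 (0x93): reg=0x30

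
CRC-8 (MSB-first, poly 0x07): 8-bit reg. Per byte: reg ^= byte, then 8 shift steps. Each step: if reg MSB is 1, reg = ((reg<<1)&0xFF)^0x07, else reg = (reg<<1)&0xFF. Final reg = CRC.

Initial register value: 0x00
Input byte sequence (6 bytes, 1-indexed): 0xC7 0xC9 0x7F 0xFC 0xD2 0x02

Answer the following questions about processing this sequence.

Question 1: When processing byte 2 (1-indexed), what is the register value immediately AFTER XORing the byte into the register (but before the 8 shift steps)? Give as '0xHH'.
Answer: 0x92

Derivation:
Register before byte 2: 0x5B
Byte 2: 0xC9
0x5B XOR 0xC9 = 0x92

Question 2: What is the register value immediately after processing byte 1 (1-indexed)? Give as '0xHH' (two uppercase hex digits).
Answer: 0x5B

Derivation:
After byte 1 (0xC7): reg=0x5B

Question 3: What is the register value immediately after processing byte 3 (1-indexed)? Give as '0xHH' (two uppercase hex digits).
Answer: 0xB1

Derivation:
After byte 1 (0xC7): reg=0x5B
After byte 2 (0xC9): reg=0xF7
After byte 3 (0x7F): reg=0xB1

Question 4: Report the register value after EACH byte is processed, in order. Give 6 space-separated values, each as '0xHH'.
0x5B 0xF7 0xB1 0xE4 0x82 0x89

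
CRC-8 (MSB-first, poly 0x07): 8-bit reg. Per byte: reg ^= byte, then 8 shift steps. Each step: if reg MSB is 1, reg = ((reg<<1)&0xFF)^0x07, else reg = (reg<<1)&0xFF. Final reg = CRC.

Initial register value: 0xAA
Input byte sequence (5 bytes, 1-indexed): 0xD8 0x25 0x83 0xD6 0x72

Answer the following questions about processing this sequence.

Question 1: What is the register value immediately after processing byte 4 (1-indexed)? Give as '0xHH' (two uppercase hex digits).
After byte 1 (0xD8): reg=0x59
After byte 2 (0x25): reg=0x73
After byte 3 (0x83): reg=0xDE
After byte 4 (0xD6): reg=0x38

Answer: 0x38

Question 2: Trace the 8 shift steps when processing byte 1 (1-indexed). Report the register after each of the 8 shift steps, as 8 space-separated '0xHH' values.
Register before byte 1: 0xAA
After XOR with byte 0xD8: 0x72

Answer: 0xE4 0xCF 0x99 0x35 0x6A 0xD4 0xAF 0x59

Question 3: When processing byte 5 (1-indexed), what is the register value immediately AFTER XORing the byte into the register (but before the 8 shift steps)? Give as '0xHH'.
Register before byte 5: 0x38
Byte 5: 0x72
0x38 XOR 0x72 = 0x4A

Answer: 0x4A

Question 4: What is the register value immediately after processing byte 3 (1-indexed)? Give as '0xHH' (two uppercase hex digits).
Answer: 0xDE

Derivation:
After byte 1 (0xD8): reg=0x59
After byte 2 (0x25): reg=0x73
After byte 3 (0x83): reg=0xDE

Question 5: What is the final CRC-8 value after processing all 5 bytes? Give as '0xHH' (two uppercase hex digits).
After byte 1 (0xD8): reg=0x59
After byte 2 (0x25): reg=0x73
After byte 3 (0x83): reg=0xDE
After byte 4 (0xD6): reg=0x38
After byte 5 (0x72): reg=0xF1

Answer: 0xF1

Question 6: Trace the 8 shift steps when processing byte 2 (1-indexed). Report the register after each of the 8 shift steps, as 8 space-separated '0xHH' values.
Answer: 0xF8 0xF7 0xE9 0xD5 0xAD 0x5D 0xBA 0x73

Derivation:
After byte 1 (0xD8): reg=0x59
Register before byte 2: 0x59
After XOR with byte 0x25: 0x7C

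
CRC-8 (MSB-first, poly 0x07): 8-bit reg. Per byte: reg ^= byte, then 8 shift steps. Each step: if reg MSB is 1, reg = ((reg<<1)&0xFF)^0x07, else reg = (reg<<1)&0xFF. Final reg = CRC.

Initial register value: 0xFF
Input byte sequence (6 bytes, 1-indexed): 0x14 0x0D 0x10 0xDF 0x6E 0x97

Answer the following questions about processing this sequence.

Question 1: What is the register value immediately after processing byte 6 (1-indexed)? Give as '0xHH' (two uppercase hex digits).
After byte 1 (0x14): reg=0x9F
After byte 2 (0x0D): reg=0xF7
After byte 3 (0x10): reg=0xBB
After byte 4 (0xDF): reg=0x3B
After byte 5 (0x6E): reg=0xAC
After byte 6 (0x97): reg=0xA1

Answer: 0xA1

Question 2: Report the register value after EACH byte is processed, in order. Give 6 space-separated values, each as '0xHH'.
0x9F 0xF7 0xBB 0x3B 0xAC 0xA1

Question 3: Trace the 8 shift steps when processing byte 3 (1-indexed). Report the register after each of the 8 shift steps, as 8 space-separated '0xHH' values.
After byte 1 (0x14): reg=0x9F
After byte 2 (0x0D): reg=0xF7
Register before byte 3: 0xF7
After XOR with byte 0x10: 0xE7

Answer: 0xC9 0x95 0x2D 0x5A 0xB4 0x6F 0xDE 0xBB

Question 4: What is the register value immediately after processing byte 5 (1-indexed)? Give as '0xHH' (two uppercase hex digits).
Answer: 0xAC

Derivation:
After byte 1 (0x14): reg=0x9F
After byte 2 (0x0D): reg=0xF7
After byte 3 (0x10): reg=0xBB
After byte 4 (0xDF): reg=0x3B
After byte 5 (0x6E): reg=0xAC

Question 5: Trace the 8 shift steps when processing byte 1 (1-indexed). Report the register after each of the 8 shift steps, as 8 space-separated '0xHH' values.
Answer: 0xD1 0xA5 0x4D 0x9A 0x33 0x66 0xCC 0x9F

Derivation:
Register before byte 1: 0xFF
After XOR with byte 0x14: 0xEB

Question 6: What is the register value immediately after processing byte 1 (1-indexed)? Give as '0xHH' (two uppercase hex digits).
After byte 1 (0x14): reg=0x9F

Answer: 0x9F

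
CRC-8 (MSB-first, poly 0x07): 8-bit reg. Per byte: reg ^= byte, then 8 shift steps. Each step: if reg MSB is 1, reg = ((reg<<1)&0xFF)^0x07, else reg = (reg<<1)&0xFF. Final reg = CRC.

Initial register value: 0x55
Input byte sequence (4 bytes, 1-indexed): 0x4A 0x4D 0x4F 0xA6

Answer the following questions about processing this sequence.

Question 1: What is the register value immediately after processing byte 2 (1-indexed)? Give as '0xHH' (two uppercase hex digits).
Answer: 0x70

Derivation:
After byte 1 (0x4A): reg=0x5D
After byte 2 (0x4D): reg=0x70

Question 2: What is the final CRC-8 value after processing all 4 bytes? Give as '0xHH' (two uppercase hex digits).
After byte 1 (0x4A): reg=0x5D
After byte 2 (0x4D): reg=0x70
After byte 3 (0x4F): reg=0xBD
After byte 4 (0xA6): reg=0x41

Answer: 0x41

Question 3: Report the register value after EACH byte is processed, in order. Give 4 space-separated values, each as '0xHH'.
0x5D 0x70 0xBD 0x41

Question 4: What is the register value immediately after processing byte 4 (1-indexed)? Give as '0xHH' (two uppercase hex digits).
Answer: 0x41

Derivation:
After byte 1 (0x4A): reg=0x5D
After byte 2 (0x4D): reg=0x70
After byte 3 (0x4F): reg=0xBD
After byte 4 (0xA6): reg=0x41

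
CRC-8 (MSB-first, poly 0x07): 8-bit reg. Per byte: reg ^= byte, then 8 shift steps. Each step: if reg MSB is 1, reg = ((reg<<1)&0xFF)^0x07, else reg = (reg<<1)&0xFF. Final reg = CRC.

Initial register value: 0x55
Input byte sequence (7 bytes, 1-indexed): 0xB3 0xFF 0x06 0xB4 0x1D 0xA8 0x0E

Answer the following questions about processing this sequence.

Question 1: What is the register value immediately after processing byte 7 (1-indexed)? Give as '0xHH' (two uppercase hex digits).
Answer: 0x2F

Derivation:
After byte 1 (0xB3): reg=0xBC
After byte 2 (0xFF): reg=0xCE
After byte 3 (0x06): reg=0x76
After byte 4 (0xB4): reg=0x40
After byte 5 (0x1D): reg=0x94
After byte 6 (0xA8): reg=0xB4
After byte 7 (0x0E): reg=0x2F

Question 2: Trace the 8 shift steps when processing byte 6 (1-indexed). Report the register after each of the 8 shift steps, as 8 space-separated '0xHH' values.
After byte 1 (0xB3): reg=0xBC
After byte 2 (0xFF): reg=0xCE
After byte 3 (0x06): reg=0x76
After byte 4 (0xB4): reg=0x40
After byte 5 (0x1D): reg=0x94
Register before byte 6: 0x94
After XOR with byte 0xA8: 0x3C

Answer: 0x78 0xF0 0xE7 0xC9 0x95 0x2D 0x5A 0xB4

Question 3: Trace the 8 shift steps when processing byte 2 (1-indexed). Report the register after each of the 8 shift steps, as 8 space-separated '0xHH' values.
Answer: 0x86 0x0B 0x16 0x2C 0x58 0xB0 0x67 0xCE

Derivation:
After byte 1 (0xB3): reg=0xBC
Register before byte 2: 0xBC
After XOR with byte 0xFF: 0x43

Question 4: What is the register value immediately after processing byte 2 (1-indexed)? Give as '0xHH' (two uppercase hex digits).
Answer: 0xCE

Derivation:
After byte 1 (0xB3): reg=0xBC
After byte 2 (0xFF): reg=0xCE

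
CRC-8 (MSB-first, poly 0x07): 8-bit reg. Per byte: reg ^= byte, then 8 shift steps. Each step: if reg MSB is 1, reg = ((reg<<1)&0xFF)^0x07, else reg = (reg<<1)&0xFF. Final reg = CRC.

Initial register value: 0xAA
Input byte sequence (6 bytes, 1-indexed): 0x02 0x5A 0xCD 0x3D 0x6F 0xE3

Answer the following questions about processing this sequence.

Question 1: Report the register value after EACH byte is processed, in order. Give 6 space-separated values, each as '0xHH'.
0x51 0x31 0xFA 0x5B 0x8C 0x0A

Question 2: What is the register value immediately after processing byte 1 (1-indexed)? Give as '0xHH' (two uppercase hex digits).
Answer: 0x51

Derivation:
After byte 1 (0x02): reg=0x51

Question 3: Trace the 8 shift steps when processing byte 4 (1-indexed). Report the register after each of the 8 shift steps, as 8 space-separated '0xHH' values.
Answer: 0x89 0x15 0x2A 0x54 0xA8 0x57 0xAE 0x5B

Derivation:
After byte 1 (0x02): reg=0x51
After byte 2 (0x5A): reg=0x31
After byte 3 (0xCD): reg=0xFA
Register before byte 4: 0xFA
After XOR with byte 0x3D: 0xC7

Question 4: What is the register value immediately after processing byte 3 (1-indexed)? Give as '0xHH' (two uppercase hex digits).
After byte 1 (0x02): reg=0x51
After byte 2 (0x5A): reg=0x31
After byte 3 (0xCD): reg=0xFA

Answer: 0xFA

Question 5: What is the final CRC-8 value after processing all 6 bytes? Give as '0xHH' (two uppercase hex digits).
After byte 1 (0x02): reg=0x51
After byte 2 (0x5A): reg=0x31
After byte 3 (0xCD): reg=0xFA
After byte 4 (0x3D): reg=0x5B
After byte 5 (0x6F): reg=0x8C
After byte 6 (0xE3): reg=0x0A

Answer: 0x0A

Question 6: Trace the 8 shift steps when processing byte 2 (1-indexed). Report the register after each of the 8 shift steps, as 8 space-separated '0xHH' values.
After byte 1 (0x02): reg=0x51
Register before byte 2: 0x51
After XOR with byte 0x5A: 0x0B

Answer: 0x16 0x2C 0x58 0xB0 0x67 0xCE 0x9B 0x31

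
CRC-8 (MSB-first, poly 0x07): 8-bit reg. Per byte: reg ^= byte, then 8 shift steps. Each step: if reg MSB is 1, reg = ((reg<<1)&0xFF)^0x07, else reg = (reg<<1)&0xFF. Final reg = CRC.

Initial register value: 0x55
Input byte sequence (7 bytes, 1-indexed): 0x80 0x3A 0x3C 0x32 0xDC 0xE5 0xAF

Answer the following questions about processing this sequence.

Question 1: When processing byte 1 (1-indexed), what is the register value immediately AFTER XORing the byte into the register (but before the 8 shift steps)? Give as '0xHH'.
Register before byte 1: 0x55
Byte 1: 0x80
0x55 XOR 0x80 = 0xD5

Answer: 0xD5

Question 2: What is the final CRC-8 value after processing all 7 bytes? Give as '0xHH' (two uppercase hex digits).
Answer: 0xD8

Derivation:
After byte 1 (0x80): reg=0x25
After byte 2 (0x3A): reg=0x5D
After byte 3 (0x3C): reg=0x20
After byte 4 (0x32): reg=0x7E
After byte 5 (0xDC): reg=0x67
After byte 6 (0xE5): reg=0x87
After byte 7 (0xAF): reg=0xD8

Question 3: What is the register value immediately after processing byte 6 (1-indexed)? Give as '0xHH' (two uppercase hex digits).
Answer: 0x87

Derivation:
After byte 1 (0x80): reg=0x25
After byte 2 (0x3A): reg=0x5D
After byte 3 (0x3C): reg=0x20
After byte 4 (0x32): reg=0x7E
After byte 5 (0xDC): reg=0x67
After byte 6 (0xE5): reg=0x87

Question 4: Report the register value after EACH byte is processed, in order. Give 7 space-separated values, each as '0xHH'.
0x25 0x5D 0x20 0x7E 0x67 0x87 0xD8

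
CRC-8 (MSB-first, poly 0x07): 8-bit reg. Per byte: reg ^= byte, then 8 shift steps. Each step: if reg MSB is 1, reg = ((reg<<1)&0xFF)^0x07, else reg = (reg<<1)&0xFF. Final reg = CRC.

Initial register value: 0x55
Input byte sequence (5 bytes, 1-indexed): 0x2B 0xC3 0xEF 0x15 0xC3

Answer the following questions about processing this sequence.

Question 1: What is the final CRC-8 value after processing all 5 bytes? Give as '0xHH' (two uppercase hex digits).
After byte 1 (0x2B): reg=0x7D
After byte 2 (0xC3): reg=0x33
After byte 3 (0xEF): reg=0x1A
After byte 4 (0x15): reg=0x2D
After byte 5 (0xC3): reg=0x84

Answer: 0x84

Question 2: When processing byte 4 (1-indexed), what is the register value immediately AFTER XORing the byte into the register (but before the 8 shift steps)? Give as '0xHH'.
Answer: 0x0F

Derivation:
Register before byte 4: 0x1A
Byte 4: 0x15
0x1A XOR 0x15 = 0x0F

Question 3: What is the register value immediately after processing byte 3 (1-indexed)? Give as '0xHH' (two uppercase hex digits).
After byte 1 (0x2B): reg=0x7D
After byte 2 (0xC3): reg=0x33
After byte 3 (0xEF): reg=0x1A

Answer: 0x1A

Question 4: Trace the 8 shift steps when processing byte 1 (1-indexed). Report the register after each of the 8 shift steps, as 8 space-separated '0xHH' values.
Answer: 0xFC 0xFF 0xF9 0xF5 0xED 0xDD 0xBD 0x7D

Derivation:
Register before byte 1: 0x55
After XOR with byte 0x2B: 0x7E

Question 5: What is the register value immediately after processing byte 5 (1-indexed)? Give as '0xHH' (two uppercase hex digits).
After byte 1 (0x2B): reg=0x7D
After byte 2 (0xC3): reg=0x33
After byte 3 (0xEF): reg=0x1A
After byte 4 (0x15): reg=0x2D
After byte 5 (0xC3): reg=0x84

Answer: 0x84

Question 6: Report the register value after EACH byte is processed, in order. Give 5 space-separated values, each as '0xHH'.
0x7D 0x33 0x1A 0x2D 0x84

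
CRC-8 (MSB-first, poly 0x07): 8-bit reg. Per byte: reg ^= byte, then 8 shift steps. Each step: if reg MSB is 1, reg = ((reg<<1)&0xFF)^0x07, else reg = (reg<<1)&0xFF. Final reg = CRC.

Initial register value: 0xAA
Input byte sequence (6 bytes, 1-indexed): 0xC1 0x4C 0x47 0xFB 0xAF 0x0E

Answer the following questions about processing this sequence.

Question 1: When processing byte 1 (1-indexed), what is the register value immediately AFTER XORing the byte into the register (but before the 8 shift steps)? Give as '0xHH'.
Register before byte 1: 0xAA
Byte 1: 0xC1
0xAA XOR 0xC1 = 0x6B

Answer: 0x6B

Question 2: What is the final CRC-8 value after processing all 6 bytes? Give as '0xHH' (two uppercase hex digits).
Answer: 0xAF

Derivation:
After byte 1 (0xC1): reg=0x16
After byte 2 (0x4C): reg=0x81
After byte 3 (0x47): reg=0x5C
After byte 4 (0xFB): reg=0x7C
After byte 5 (0xAF): reg=0x37
After byte 6 (0x0E): reg=0xAF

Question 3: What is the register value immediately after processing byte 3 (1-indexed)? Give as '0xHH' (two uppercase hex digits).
After byte 1 (0xC1): reg=0x16
After byte 2 (0x4C): reg=0x81
After byte 3 (0x47): reg=0x5C

Answer: 0x5C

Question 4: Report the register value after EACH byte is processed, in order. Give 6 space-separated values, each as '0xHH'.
0x16 0x81 0x5C 0x7C 0x37 0xAF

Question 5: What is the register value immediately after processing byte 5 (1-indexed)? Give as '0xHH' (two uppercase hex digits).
After byte 1 (0xC1): reg=0x16
After byte 2 (0x4C): reg=0x81
After byte 3 (0x47): reg=0x5C
After byte 4 (0xFB): reg=0x7C
After byte 5 (0xAF): reg=0x37

Answer: 0x37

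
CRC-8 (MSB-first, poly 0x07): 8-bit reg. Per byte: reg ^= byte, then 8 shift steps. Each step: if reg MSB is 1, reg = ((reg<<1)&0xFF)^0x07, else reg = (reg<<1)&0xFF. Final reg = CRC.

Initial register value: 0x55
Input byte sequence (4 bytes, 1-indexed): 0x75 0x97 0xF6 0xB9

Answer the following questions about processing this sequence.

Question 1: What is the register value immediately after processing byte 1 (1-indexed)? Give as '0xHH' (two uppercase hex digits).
Answer: 0xE0

Derivation:
After byte 1 (0x75): reg=0xE0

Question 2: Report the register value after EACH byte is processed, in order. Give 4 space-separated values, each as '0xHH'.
0xE0 0x42 0x05 0x3D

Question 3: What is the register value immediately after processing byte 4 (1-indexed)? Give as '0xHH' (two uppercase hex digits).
Answer: 0x3D

Derivation:
After byte 1 (0x75): reg=0xE0
After byte 2 (0x97): reg=0x42
After byte 3 (0xF6): reg=0x05
After byte 4 (0xB9): reg=0x3D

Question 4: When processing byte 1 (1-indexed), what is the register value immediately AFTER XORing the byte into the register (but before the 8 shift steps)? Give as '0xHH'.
Answer: 0x20

Derivation:
Register before byte 1: 0x55
Byte 1: 0x75
0x55 XOR 0x75 = 0x20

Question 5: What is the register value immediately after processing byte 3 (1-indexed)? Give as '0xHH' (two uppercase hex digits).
After byte 1 (0x75): reg=0xE0
After byte 2 (0x97): reg=0x42
After byte 3 (0xF6): reg=0x05

Answer: 0x05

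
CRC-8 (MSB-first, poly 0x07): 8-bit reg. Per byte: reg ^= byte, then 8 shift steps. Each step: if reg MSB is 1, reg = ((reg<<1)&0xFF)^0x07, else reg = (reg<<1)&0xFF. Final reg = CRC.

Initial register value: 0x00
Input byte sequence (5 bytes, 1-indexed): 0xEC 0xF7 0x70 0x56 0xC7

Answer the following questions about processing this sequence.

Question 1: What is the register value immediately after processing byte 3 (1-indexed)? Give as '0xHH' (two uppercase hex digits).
After byte 1 (0xEC): reg=0x8A
After byte 2 (0xF7): reg=0x74
After byte 3 (0x70): reg=0x1C

Answer: 0x1C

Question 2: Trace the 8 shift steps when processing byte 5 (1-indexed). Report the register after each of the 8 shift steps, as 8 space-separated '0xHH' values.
Answer: 0x6C 0xD8 0xB7 0x69 0xD2 0xA3 0x41 0x82

Derivation:
After byte 1 (0xEC): reg=0x8A
After byte 2 (0xF7): reg=0x74
After byte 3 (0x70): reg=0x1C
After byte 4 (0x56): reg=0xF1
Register before byte 5: 0xF1
After XOR with byte 0xC7: 0x36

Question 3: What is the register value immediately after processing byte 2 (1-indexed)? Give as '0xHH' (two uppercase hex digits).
After byte 1 (0xEC): reg=0x8A
After byte 2 (0xF7): reg=0x74

Answer: 0x74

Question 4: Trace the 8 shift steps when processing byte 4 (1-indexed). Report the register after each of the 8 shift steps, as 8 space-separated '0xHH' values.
After byte 1 (0xEC): reg=0x8A
After byte 2 (0xF7): reg=0x74
After byte 3 (0x70): reg=0x1C
Register before byte 4: 0x1C
After XOR with byte 0x56: 0x4A

Answer: 0x94 0x2F 0x5E 0xBC 0x7F 0xFE 0xFB 0xF1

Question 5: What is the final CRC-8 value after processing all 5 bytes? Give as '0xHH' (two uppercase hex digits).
Answer: 0x82

Derivation:
After byte 1 (0xEC): reg=0x8A
After byte 2 (0xF7): reg=0x74
After byte 3 (0x70): reg=0x1C
After byte 4 (0x56): reg=0xF1
After byte 5 (0xC7): reg=0x82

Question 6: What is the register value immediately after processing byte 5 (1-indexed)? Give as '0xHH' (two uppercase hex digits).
Answer: 0x82

Derivation:
After byte 1 (0xEC): reg=0x8A
After byte 2 (0xF7): reg=0x74
After byte 3 (0x70): reg=0x1C
After byte 4 (0x56): reg=0xF1
After byte 5 (0xC7): reg=0x82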